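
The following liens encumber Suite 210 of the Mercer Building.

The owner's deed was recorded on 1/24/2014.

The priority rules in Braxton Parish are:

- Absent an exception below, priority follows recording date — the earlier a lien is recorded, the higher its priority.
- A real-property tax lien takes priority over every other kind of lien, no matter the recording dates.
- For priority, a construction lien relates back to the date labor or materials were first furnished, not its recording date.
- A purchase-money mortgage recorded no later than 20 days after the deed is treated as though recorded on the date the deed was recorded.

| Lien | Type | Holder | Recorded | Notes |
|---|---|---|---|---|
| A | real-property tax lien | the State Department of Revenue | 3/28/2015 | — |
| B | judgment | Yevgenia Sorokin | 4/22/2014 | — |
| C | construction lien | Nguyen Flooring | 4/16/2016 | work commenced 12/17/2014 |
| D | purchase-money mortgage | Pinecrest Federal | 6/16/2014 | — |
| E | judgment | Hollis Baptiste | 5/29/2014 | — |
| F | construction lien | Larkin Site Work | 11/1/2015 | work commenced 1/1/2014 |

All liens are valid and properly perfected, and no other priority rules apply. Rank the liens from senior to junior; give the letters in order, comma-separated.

Adjusting effective dates: C is treated as recorded 12/17/2014, the work-commencement date; D missed the 20-day window (143 days after the deed), so its recording date stands; F relates back to 1/1/2014 (work commenced).
A is a real-property tax lien, so it outranks all other liens regardless of date.
Among the remaining liens, by effective date: F (1/1/2014), B (4/22/2014), E (5/29/2014), D (6/16/2014), C (12/17/2014).

A, F, B, E, D, C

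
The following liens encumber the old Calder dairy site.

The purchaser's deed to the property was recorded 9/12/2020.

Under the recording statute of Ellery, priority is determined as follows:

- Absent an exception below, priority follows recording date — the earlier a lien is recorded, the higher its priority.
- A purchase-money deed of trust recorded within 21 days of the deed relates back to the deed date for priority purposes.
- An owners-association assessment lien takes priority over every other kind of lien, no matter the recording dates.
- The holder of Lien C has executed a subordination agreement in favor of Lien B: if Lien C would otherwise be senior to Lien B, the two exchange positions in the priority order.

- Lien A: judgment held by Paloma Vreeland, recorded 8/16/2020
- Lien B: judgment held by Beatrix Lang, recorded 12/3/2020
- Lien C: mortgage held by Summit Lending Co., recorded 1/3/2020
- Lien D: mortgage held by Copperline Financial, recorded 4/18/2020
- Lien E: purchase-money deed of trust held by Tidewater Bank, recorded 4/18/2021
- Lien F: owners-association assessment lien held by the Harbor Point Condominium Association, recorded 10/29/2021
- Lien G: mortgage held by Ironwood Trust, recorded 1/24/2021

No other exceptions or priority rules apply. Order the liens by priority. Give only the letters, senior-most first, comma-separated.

Effective dates: E missed the 21-day window (218 days after the deed), so its recording date stands.
F is an owners-association assessment lien, so it outranks all other liens regardless of date.
Among the remaining liens, by effective date: C (1/3/2020), D (4/18/2020), A (8/16/2020), B (12/3/2020), G (1/24/2021), E (4/18/2021).
C is senior to B before the subordination, so the two trade places.

F, B, D, A, C, G, E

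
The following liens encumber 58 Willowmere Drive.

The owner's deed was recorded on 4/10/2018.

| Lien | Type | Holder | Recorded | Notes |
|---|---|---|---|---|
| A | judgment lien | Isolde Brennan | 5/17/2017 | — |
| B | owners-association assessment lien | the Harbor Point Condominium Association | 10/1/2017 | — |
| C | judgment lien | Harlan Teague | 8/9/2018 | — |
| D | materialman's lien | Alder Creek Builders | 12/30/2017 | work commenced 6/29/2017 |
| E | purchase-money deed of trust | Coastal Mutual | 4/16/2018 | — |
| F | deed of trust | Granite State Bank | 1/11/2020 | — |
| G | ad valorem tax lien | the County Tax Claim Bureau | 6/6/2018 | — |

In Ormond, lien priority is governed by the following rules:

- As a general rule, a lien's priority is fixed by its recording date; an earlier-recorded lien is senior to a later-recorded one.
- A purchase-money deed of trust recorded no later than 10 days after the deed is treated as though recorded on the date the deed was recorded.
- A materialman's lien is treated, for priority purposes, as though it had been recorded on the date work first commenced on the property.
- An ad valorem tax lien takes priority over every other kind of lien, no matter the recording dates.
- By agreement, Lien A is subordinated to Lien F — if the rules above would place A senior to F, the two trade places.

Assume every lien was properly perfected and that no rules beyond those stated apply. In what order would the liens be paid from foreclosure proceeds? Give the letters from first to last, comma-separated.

First, effective dates: D's effective date is 6/29/2017, when work began; E relates back to the deed date 4/10/2018.
As an ad valorem tax lien, G is senior to every other lien.
Among the remaining liens, by effective date: A (5/17/2017), D (6/29/2017), B (10/1/2017), E (4/10/2018), C (8/9/2018), F (1/11/2020).
Because A would otherwise rank above F, the subordination swaps them.

G, F, D, B, E, C, A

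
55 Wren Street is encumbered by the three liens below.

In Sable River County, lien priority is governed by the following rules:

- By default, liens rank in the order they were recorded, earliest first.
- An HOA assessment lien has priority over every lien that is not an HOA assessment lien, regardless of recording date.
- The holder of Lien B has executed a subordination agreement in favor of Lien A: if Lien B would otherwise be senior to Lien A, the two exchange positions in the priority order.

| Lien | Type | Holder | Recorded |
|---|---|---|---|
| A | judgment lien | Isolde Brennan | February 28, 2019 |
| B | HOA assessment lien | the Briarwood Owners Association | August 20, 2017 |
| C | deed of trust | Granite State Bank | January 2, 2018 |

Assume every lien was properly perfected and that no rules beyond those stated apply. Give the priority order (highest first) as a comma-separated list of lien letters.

A, C, B

B is an HOA assessment lien, so it outranks all other liens regardless of date.
The other liens, earliest effective date first: C (January 2, 2018), A (February 28, 2019).
B is senior to A before the subordination, so the two trade places.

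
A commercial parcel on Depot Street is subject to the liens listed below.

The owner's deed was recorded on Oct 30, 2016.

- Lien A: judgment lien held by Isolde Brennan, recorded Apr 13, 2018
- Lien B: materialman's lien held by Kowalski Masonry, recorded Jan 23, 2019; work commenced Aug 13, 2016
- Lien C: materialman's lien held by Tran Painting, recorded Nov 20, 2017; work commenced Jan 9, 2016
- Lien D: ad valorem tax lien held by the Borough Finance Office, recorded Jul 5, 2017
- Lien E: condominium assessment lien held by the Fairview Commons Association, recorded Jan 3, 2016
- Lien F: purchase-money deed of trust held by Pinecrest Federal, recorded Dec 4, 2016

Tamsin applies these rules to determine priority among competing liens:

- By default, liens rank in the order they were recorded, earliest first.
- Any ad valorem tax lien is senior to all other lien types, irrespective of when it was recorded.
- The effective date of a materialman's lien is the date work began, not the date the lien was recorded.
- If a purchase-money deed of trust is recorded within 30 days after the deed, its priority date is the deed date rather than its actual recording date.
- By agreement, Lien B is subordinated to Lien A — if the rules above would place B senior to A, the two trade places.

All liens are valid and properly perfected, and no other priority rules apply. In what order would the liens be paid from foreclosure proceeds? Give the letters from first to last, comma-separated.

D, E, C, A, F, B

Effective dates after the stated exceptions: B relates back to Aug 13, 2016 (work commenced); C relates back to Jan 9, 2016 (work commenced); F missed the 30-day window (35 days after the deed), so its recording date stands.
As an ad valorem tax lien, D is senior to every other lien.
The other liens, earliest effective date first: E (Jan 3, 2016), C (Jan 9, 2016), B (Aug 13, 2016), F (Dec 4, 2016), A (Apr 13, 2018).
The subordination applies — B was senior to A — so B and A swap.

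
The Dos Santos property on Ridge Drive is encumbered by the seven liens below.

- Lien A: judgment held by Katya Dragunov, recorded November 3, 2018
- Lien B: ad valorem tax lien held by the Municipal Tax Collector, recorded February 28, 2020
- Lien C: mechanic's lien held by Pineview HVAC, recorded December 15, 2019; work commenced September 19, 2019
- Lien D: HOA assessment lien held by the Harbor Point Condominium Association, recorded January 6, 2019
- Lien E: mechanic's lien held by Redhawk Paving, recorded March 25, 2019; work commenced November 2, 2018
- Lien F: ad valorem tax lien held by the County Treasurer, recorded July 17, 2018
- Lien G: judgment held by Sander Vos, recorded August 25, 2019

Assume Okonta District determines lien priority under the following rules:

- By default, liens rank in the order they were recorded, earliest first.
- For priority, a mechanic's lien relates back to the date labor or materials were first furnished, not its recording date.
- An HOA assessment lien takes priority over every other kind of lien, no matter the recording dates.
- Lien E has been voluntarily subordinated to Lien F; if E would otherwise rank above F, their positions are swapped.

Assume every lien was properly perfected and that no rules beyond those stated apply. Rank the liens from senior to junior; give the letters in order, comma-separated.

Adjusting effective dates: C's effective date is September 19, 2019, when work began; E relates back to November 2, 2018 (work commenced).
As an HOA assessment lien, D is senior to every other lien.
Remaining liens by effective date: F (July 17, 2018), E (November 2, 2018), A (November 3, 2018), G (August 25, 2019), C (September 19, 2019), B (February 28, 2020).
E is already junior to F, so the subordination agreement changes nothing.

D, F, E, A, G, C, B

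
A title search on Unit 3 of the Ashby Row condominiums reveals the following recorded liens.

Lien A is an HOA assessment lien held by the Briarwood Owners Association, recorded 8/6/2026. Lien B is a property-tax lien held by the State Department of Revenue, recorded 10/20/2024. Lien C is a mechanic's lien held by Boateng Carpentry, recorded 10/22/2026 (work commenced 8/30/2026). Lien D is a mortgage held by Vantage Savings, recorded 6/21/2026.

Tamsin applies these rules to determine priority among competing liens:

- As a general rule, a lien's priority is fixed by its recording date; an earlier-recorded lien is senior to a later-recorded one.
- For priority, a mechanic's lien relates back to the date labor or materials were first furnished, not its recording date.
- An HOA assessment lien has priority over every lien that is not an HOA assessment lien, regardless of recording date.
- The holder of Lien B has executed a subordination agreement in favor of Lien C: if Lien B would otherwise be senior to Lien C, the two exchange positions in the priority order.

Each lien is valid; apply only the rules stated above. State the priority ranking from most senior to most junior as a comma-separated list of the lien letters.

A, C, D, B

Effective dates after the stated exceptions: C is treated as recorded 8/30/2026, the work-commencement date.
A, as an HOA assessment lien, has superpriority and ranks first.
The other liens, earliest effective date first: B (10/20/2024), D (6/21/2026), C (8/30/2026).
Because B would otherwise rank above C, the subordination swaps them.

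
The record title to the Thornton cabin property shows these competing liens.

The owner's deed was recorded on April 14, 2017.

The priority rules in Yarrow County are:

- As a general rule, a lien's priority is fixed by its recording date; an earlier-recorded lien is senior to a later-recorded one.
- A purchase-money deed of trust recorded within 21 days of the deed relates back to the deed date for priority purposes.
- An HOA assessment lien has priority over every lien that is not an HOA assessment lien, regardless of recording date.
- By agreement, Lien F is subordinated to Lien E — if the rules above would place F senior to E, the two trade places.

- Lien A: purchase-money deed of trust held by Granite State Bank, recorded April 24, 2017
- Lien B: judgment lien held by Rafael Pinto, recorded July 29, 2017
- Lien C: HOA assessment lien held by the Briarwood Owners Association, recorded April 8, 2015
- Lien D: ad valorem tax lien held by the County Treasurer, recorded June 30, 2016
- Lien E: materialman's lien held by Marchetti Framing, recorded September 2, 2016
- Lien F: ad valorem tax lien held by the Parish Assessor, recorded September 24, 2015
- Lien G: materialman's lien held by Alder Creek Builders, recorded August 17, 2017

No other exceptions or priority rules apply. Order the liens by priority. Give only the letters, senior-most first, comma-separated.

C, E, D, F, A, B, G

Effective dates: A's effective date is the deed date, April 14, 2017.
C is an HOA assessment lien, so it outranks all other liens regardless of date.
Ordering the rest by effective date: F (September 24, 2015), D (June 30, 2016), E (September 2, 2016), A (April 14, 2017), B (July 29, 2017), G (August 17, 2017).
Because F would otherwise rank above E, the subordination swaps them.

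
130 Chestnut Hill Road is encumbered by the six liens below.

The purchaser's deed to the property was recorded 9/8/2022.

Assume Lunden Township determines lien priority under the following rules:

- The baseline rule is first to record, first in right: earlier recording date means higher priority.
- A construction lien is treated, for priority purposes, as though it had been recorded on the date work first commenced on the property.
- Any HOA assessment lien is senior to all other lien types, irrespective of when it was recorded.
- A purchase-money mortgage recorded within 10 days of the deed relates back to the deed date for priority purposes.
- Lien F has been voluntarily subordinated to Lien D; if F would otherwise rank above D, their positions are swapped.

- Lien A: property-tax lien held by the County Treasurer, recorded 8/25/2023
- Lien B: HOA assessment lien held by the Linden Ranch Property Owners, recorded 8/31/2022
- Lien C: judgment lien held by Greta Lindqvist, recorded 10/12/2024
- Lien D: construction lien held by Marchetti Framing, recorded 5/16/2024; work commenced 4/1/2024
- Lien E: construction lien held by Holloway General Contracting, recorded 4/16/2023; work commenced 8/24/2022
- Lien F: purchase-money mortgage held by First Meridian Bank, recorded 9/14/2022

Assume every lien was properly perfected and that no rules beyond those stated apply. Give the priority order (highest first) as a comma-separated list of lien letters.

B, E, D, A, F, C

Effective dates after the stated exceptions: D relates back to 4/1/2024 (work commenced); E's effective date is 8/24/2022, when work began; F relates back to the deed date 9/8/2022.
As an HOA assessment lien, B is senior to every other lien.
Among the remaining liens, by effective date: E (8/24/2022), F (9/8/2022), A (8/25/2023), D (4/1/2024), C (10/12/2024).
The subordination applies — F was senior to D — so F and D swap.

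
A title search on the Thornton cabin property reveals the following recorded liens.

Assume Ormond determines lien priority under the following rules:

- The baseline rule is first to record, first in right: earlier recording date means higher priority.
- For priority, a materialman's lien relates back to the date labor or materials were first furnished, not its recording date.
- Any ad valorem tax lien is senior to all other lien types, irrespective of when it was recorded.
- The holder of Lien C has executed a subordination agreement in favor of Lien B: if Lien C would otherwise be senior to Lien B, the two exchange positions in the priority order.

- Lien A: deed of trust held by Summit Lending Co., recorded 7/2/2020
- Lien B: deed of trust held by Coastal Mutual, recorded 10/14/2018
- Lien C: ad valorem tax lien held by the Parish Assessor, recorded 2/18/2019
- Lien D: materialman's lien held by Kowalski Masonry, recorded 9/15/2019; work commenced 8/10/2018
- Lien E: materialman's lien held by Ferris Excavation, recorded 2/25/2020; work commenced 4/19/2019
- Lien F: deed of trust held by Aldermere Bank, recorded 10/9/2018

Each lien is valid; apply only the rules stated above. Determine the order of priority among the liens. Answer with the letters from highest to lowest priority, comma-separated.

B, D, F, C, E, A

Effective dates: D relates back to 8/10/2018 (work commenced); E relates back to 4/19/2019 (work commenced).
C, as an ad valorem tax lien, has superpriority and ranks first.
Among the remaining liens, by effective date: D (8/10/2018), F (10/9/2018), B (10/14/2018), E (4/19/2019), A (7/2/2020).
Because C would otherwise rank above B, the subordination swaps them.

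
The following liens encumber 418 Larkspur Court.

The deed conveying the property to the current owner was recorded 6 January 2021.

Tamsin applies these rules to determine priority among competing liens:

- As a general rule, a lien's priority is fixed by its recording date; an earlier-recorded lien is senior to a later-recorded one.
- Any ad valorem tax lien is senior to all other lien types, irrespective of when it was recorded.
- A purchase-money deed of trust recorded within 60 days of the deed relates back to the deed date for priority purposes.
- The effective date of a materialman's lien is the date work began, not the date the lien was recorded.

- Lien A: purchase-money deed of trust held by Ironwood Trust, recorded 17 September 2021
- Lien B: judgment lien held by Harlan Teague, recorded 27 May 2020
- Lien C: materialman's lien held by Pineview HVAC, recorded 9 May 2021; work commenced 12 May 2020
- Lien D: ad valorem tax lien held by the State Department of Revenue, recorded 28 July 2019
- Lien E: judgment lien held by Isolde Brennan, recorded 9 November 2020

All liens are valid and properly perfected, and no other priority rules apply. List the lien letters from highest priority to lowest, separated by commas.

First, effective dates: A was recorded 254 days after the deed, outside the 60-day window, so it keeps its recording date; C is treated as recorded 12 May 2020, the work-commencement date.
D, as an ad valorem tax lien, has superpriority and ranks first.
Among the remaining liens, by effective date: C (12 May 2020), B (27 May 2020), E (9 November 2020), A (17 September 2021).

D, C, B, E, A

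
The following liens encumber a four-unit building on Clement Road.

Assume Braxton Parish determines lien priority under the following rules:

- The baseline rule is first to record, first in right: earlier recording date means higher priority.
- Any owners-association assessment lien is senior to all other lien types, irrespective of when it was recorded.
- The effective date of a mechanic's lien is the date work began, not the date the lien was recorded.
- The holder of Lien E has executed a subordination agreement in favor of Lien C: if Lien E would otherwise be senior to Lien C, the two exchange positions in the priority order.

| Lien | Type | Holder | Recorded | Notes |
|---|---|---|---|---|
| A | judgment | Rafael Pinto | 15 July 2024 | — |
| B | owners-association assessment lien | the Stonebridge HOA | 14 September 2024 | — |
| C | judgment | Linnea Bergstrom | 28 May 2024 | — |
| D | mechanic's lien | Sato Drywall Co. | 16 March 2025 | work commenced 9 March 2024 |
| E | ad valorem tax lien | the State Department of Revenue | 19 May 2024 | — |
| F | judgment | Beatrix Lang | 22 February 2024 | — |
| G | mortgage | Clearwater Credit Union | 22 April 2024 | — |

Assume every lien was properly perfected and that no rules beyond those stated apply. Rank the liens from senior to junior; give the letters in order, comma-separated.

B, F, D, G, C, E, A

Effective dates: D's effective date is 9 March 2024, when work began.
B is an owners-association assessment lien and takes priority over every other lien.
The other liens, earliest effective date first: F (22 February 2024), D (9 March 2024), G (22 April 2024), E (19 May 2024), C (28 May 2024), A (15 July 2024).
E would otherwise be senior to C, so under the subordination agreement E and C exchange positions.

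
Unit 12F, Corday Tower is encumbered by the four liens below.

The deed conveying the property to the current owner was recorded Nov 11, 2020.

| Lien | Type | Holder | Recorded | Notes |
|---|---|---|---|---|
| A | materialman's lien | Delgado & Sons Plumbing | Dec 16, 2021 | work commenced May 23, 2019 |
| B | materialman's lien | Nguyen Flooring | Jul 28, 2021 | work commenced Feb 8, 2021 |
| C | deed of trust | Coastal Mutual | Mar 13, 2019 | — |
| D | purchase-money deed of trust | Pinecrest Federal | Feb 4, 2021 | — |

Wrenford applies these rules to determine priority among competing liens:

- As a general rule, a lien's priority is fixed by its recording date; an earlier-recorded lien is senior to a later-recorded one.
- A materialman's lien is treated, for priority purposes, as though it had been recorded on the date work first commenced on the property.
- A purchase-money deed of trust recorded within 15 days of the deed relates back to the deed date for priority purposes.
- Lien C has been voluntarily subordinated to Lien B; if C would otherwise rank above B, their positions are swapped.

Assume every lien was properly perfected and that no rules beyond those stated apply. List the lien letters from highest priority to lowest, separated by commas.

B, A, D, C

Effective dates after the stated exceptions: A's effective date is May 23, 2019, when work began; B is treated as recorded Feb 8, 2021, the work-commencement date; D was recorded 85 days after the deed, outside the 15-day window, so it keeps its recording date.
By effective date: C (Mar 13, 2019), A (May 23, 2019), D (Feb 4, 2021), B (Feb 8, 2021).
C is senior to B before the subordination, so the two trade places.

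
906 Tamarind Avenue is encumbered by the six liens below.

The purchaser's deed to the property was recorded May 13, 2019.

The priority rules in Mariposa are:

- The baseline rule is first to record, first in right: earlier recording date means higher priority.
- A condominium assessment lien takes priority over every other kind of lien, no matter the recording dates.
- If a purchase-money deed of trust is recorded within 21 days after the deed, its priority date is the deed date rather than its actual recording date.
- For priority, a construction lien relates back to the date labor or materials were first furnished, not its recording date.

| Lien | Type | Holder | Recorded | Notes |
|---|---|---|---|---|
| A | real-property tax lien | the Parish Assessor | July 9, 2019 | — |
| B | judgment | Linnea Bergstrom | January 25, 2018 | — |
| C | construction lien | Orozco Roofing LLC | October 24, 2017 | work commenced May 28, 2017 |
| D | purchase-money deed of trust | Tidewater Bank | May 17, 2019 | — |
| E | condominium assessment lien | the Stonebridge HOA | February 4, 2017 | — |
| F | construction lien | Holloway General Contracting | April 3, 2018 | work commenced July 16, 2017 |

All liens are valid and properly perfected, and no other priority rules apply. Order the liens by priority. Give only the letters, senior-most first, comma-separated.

E, C, F, B, D, A

Adjusting effective dates: C is treated as recorded May 28, 2017, the work-commencement date; D was recorded within the 21-day window, so its effective date is the deed date May 13, 2019; F is treated as recorded July 16, 2017, the work-commencement date.
E is a condominium assessment lien and takes priority over every other lien.
The other liens, earliest effective date first: C (May 28, 2017), F (July 16, 2017), B (January 25, 2018), D (May 13, 2019), A (July 9, 2019).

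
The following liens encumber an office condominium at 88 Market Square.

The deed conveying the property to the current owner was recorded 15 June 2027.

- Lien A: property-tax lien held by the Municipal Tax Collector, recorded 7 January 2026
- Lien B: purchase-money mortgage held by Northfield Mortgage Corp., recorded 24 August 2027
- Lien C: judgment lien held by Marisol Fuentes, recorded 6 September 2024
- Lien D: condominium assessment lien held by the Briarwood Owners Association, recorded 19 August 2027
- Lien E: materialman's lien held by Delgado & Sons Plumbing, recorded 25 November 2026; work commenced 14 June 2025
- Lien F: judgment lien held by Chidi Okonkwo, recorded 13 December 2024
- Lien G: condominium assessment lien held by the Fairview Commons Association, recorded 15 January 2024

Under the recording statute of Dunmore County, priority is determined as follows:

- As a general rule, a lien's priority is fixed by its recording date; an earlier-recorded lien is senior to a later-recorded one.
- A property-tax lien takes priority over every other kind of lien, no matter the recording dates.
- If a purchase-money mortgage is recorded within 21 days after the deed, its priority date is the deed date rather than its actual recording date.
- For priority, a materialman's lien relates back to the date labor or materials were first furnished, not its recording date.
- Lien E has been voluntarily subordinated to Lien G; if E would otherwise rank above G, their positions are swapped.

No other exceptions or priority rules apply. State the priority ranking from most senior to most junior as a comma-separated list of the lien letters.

A, G, C, F, E, D, B

First, effective dates: B was recorded 70 days after the deed — beyond 21 days — so no relation-back applies; E's effective date is 14 June 2025, when work began.
A, as a property-tax lien, has superpriority and ranks first.
Ordering the rest by effective date: G (15 January 2024), C (6 September 2024), F (13 December 2024), E (14 June 2025), D (19 August 2027), B (24 August 2027).
E is already junior to G, so the subordination agreement changes nothing.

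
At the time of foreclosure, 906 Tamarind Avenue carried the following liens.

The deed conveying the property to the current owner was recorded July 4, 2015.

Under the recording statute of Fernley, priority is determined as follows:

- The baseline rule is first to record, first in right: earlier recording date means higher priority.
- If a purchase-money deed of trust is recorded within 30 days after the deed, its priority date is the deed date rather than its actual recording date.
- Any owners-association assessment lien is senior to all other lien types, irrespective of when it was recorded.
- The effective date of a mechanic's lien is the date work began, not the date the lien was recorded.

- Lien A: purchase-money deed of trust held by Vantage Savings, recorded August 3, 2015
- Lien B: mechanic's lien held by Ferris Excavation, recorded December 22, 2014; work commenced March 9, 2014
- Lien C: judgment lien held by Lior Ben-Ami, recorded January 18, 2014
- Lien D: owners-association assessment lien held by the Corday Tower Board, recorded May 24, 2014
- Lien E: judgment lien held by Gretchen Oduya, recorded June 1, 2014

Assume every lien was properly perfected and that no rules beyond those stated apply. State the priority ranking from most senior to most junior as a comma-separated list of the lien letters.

D, C, B, E, A

Effective dates: A relates back to the deed date July 4, 2015; B relates back to March 9, 2014 (work commenced).
D is an owners-association assessment lien, so it outranks all other liens regardless of date.
Remaining liens by effective date: C (January 18, 2014), B (March 9, 2014), E (June 1, 2014), A (July 4, 2015).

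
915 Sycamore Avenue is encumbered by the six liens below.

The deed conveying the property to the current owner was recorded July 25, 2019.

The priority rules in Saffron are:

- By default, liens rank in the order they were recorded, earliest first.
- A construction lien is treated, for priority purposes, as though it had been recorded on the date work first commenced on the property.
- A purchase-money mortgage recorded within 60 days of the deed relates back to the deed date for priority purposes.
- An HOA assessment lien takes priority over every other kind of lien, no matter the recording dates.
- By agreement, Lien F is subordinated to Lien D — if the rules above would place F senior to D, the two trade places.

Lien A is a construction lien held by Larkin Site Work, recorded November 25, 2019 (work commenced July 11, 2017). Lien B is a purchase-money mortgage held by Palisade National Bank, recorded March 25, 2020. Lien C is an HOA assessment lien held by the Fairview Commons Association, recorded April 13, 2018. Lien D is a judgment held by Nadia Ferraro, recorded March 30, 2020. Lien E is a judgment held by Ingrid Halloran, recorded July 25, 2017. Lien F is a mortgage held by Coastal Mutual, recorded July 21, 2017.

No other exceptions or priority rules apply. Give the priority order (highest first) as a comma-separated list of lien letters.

First, effective dates: A's effective date is July 11, 2017, when work began; B was recorded 244 days after the deed, outside the 60-day window, so it keeps its recording date.
As an HOA assessment lien, C is senior to every other lien.
Ordering the rest by effective date: A (July 11, 2017), F (July 21, 2017), E (July 25, 2017), B (March 25, 2020), D (March 30, 2020).
Because F would otherwise rank above D, the subordination swaps them.

C, A, D, E, B, F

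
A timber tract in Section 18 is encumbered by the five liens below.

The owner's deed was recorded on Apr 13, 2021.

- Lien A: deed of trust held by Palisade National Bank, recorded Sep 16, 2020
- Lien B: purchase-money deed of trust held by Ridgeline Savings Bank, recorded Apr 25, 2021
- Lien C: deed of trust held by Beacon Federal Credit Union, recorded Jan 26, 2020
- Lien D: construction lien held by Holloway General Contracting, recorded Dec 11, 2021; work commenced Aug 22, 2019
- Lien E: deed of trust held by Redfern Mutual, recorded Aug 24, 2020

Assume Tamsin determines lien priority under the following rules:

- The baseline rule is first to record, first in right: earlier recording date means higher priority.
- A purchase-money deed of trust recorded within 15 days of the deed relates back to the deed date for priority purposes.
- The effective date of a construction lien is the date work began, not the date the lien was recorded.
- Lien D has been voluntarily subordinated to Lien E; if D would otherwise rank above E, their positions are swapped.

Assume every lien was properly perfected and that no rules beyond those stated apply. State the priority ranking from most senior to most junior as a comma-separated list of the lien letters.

E, C, D, A, B

Effective dates: B's effective date is the deed date, Apr 13, 2021; D's effective date is Aug 22, 2019, when work began.
By effective date: D (Aug 22, 2019), C (Jan 26, 2020), E (Aug 24, 2020), A (Sep 16, 2020), B (Apr 13, 2021).
Because D would otherwise rank above E, the subordination swaps them.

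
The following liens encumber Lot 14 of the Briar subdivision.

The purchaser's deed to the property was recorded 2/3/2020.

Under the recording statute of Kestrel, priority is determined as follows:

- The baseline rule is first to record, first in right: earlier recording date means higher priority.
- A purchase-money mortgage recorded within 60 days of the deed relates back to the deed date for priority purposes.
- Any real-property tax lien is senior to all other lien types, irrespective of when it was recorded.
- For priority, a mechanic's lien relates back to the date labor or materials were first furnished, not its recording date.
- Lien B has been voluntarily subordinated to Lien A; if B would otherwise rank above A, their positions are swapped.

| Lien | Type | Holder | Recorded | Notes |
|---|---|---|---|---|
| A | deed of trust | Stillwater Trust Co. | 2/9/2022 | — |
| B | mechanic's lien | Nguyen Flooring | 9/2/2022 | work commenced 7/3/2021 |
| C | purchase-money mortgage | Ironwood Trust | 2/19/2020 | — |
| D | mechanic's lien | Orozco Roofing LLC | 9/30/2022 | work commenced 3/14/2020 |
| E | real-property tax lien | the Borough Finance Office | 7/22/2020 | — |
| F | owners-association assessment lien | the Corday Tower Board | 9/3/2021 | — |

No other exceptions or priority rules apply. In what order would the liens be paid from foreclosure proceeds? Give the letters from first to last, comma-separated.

Adjusting effective dates: B's effective date is 7/3/2021, when work began; C was recorded within the 60-day window, so its effective date is the deed date 2/3/2020; D's effective date is 3/14/2020, when work began.
E, as a real-property tax lien, has superpriority and ranks first.
Among the remaining liens, by effective date: C (2/3/2020), D (3/14/2020), B (7/3/2021), F (9/3/2021), A (2/9/2022).
B is senior to A before the subordination, so the two trade places.

E, C, D, A, F, B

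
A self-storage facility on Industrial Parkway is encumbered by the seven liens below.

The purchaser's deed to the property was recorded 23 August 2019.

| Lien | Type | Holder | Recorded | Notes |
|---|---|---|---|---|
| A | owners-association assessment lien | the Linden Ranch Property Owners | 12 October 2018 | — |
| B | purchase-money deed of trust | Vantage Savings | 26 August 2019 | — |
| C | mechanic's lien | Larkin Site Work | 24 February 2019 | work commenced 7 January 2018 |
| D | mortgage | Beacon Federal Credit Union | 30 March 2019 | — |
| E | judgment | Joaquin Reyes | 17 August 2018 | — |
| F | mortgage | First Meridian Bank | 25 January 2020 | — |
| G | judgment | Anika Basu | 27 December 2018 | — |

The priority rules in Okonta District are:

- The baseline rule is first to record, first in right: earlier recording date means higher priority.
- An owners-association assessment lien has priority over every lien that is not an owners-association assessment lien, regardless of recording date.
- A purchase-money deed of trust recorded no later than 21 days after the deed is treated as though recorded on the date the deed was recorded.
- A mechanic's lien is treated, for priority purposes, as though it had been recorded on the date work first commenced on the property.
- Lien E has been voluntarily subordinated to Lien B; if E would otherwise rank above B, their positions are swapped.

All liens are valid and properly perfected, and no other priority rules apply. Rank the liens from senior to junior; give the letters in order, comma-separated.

First, effective dates: B relates back to the deed date 23 August 2019; C is treated as recorded 7 January 2018, the work-commencement date.
A is an owners-association assessment lien, so it outranks all other liens regardless of date.
Among the remaining liens, by effective date: C (7 January 2018), E (17 August 2018), G (27 December 2018), D (30 March 2019), B (23 August 2019), F (25 January 2020).
The subordination applies — E was senior to B — so E and B swap.

A, C, B, G, D, E, F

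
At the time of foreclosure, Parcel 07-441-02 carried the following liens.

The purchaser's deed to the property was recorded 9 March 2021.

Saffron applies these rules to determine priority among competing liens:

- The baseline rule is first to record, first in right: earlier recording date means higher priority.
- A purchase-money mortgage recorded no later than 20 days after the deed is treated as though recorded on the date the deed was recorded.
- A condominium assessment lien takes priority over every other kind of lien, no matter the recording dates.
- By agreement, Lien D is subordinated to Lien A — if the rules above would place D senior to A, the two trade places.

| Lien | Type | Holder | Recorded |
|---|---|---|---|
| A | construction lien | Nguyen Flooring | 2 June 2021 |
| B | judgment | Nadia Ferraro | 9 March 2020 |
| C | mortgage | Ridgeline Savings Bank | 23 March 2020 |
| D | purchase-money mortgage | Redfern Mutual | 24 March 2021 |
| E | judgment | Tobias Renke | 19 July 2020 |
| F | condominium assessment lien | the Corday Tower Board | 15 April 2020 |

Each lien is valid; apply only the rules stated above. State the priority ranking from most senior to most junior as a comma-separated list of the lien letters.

F, B, C, E, A, D

Effective dates: D relates back to the deed date 9 March 2021.
F, as a condominium assessment lien, has superpriority and ranks first.
The other liens, earliest effective date first: B (9 March 2020), C (23 March 2020), E (19 July 2020), D (9 March 2021), A (2 June 2021).
Because D would otherwise rank above A, the subordination swaps them.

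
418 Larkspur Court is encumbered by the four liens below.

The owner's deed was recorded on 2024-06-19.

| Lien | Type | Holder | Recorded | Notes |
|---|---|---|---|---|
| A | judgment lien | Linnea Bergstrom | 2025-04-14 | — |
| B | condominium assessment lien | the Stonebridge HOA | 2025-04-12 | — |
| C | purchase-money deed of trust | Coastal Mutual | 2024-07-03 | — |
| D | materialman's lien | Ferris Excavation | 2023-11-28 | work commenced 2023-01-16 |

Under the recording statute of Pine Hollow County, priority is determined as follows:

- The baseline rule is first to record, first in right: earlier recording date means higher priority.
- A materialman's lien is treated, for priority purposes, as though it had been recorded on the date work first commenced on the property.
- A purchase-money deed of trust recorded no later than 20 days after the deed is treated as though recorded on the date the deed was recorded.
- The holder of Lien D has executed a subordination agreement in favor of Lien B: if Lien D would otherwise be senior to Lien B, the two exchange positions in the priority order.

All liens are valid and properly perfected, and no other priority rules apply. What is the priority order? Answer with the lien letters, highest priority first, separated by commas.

B, C, D, A

Effective dates after the stated exceptions: C was recorded within the 20-day window, so its effective date is the deed date 2024-06-19; D's effective date is 2023-01-16, when work began.
By effective date: D (2023-01-16), C (2024-06-19), B (2025-04-12), A (2025-04-14).
D would otherwise be senior to B, so under the subordination agreement D and B exchange positions.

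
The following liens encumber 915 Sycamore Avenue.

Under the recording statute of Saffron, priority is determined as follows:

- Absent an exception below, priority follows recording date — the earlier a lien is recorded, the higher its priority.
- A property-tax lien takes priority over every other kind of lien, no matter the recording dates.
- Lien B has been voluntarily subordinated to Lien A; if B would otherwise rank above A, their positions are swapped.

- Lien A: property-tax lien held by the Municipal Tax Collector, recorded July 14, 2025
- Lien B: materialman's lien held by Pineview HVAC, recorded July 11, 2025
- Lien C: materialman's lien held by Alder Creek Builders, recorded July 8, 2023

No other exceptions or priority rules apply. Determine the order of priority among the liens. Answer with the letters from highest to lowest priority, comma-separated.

A is a property-tax lien and takes priority over every other lien.
Among the remaining liens, by effective date: C (July 8, 2023), B (July 11, 2025).
B is already junior to A, so the subordination agreement changes nothing.

A, C, B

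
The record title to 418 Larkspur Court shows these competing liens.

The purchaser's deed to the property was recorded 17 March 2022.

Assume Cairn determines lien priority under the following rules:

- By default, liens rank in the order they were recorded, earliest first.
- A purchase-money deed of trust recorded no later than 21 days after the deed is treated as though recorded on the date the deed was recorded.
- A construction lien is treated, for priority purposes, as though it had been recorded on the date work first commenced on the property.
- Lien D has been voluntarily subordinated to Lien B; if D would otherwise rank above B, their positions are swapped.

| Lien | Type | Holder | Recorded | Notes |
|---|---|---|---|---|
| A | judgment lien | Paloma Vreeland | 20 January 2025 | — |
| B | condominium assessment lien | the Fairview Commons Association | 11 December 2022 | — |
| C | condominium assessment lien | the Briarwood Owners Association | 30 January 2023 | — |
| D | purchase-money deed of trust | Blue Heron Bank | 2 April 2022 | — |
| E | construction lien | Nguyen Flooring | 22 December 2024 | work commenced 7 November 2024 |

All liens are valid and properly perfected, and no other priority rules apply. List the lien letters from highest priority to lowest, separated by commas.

Adjusting effective dates: D was recorded within the 21-day window, so its effective date is the deed date 17 March 2022; E relates back to 7 November 2024 (work commenced).
Ordering by effective date: D (17 March 2022), B (11 December 2022), C (30 January 2023), E (7 November 2024), A (20 January 2025).
Because D would otherwise rank above B, the subordination swaps them.

B, D, C, E, A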